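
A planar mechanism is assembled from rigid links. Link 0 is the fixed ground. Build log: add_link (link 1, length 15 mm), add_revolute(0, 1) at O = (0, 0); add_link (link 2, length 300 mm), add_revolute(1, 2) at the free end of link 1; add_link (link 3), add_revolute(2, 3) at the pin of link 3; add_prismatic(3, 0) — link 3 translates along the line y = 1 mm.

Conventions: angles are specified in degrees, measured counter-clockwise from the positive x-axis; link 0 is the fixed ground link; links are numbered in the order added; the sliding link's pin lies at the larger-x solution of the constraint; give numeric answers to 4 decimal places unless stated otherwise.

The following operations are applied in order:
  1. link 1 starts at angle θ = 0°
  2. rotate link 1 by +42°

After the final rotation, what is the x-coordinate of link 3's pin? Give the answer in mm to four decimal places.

geometry: r = 15 mm, L = 300 mm, e = 1 mm; θ starts at 0°
rotate link 1 by +42°: θ ← 0° +42° = 42°
crank pin P = (r cos θ, r sin θ) = (11.147172, 10.036959)
h = r sin θ − e = 10.036959 − 1 = 9.036959
x = r cos θ + √(L² − h²) = 11.147172 + 299.863858 = 311.011030

311.0110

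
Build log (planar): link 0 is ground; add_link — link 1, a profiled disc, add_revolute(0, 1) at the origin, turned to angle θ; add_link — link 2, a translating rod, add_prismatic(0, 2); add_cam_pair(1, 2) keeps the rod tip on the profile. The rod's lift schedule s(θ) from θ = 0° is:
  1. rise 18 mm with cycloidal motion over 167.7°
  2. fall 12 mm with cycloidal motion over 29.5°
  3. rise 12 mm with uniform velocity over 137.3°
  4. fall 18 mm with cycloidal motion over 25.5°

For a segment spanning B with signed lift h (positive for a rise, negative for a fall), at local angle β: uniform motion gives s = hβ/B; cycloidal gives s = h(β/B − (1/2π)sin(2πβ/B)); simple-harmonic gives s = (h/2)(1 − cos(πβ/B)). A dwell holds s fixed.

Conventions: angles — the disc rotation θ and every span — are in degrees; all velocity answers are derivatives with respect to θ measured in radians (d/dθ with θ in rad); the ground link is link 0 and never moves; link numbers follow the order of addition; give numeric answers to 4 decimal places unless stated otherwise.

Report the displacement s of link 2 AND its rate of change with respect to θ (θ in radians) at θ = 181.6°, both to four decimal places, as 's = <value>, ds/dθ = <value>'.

seg 1 [0°–167.7°] cycloidal, h=18: full span → s += 18 → s = 18.0000
seg 2 [167.7°–197.2°] cycloidal, h=-12: θ=181.6° here. β=13.9, B=29.5. -12·(0.4712 − sin(2π·0.4712)/(2π)) = -5.3104 → s = 12.6896
velocity in seg [167.7°–197.2°] (cycloidal), θ in radians: β = 13.9° = 0.2426 rad, B = 29.5° = 0.5149 rad; ds/dθ = (h/B)(1 − cos(2πβ/B)) = ((-12)/0.5149)(1 − cos(2π·0.4712)) = -46.232609 mm/rad

s = 12.6896, ds/dθ = -46.2326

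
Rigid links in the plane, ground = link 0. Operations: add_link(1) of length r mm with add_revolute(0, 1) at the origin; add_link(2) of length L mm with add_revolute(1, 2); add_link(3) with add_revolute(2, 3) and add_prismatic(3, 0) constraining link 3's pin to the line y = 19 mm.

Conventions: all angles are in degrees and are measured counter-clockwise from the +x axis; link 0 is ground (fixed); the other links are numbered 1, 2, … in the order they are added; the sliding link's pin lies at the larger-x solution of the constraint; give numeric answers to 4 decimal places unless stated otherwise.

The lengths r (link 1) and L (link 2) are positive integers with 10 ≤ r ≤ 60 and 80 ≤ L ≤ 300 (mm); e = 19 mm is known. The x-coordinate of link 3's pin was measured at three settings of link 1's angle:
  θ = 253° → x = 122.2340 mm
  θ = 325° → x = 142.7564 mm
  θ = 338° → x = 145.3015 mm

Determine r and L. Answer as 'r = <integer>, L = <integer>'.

constraint per measurement: (x − r cos θ)² + (r sin θ − e)² = L²
subtracting the θ₁ and θ₂ equations cancels the r² and L² terms:
r = (x₁² − x₂²) / (2[(x₁cos θ₁ + e sin θ₁) − (x₂cos θ₂ + e sin θ₂)]) = 16.9999 → r = 17
L² = (x₁ − r cos θ₁)² + (r sin θ₁ − e)² = 17424.0076 → L = 132.0000 → L = 132
check at θ₃=338°: x = 145.3015 (printed 145.3015) ✓

r = 17, L = 132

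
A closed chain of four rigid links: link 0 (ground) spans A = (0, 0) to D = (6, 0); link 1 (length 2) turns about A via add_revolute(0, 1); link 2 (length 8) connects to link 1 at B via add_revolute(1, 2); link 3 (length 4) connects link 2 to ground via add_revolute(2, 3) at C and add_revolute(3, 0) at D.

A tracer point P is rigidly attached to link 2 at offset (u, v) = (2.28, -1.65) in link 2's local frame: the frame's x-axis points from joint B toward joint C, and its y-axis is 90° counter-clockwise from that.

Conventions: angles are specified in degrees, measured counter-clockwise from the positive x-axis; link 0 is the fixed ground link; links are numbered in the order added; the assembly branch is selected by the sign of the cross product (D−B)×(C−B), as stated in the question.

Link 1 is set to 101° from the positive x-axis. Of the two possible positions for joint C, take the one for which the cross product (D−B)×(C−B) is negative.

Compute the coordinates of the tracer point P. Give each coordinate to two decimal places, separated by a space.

A=(0,0), D=(6.00,0)
B = A + 2.00·(cos101°, sin101°) = (-0.3816, 1.9633)
|BD| = 6.6768
circle(B,8.00) ∩ circle(D,4.00): a=6.9329, h=3.9918
  candidates: C₊=(7.4186,3.7400) cross=26.652; C₋=(5.0711,-3.8906) cross=-26.652
  branch - wants cross < 0 → take C=(5.0711,-3.8906) (cross=-26.652)
ex = (C−B)/|BC| = (0.6816,-0.7317); ey = (0.7317,0.6816)
P = B + 2.28·ex + -1.65·ey = (-0.0350,-0.8297)

-0.03 -0.83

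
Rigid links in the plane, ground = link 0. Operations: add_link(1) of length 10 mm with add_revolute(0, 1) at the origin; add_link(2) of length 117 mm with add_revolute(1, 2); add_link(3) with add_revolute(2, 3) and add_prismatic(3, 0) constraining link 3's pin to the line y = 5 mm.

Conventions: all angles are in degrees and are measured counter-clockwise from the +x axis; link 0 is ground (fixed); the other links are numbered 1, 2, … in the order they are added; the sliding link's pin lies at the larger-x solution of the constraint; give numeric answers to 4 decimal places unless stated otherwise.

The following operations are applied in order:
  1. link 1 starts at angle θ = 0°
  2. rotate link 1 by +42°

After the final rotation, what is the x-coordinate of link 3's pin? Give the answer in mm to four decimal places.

geometry: r = 10 mm, L = 117 mm, e = 5 mm; θ starts at 0°
rotate link 1 by +42°: θ ← 0° +42° = 42°
crank pin P = (r cos θ, r sin θ) = (7.431448, 6.691306)
h = r sin θ − e = 6.691306 − 5 = 1.691306
x = r cos θ + √(L² − h²) = 7.431448 + 116.987775 = 124.419223

124.4192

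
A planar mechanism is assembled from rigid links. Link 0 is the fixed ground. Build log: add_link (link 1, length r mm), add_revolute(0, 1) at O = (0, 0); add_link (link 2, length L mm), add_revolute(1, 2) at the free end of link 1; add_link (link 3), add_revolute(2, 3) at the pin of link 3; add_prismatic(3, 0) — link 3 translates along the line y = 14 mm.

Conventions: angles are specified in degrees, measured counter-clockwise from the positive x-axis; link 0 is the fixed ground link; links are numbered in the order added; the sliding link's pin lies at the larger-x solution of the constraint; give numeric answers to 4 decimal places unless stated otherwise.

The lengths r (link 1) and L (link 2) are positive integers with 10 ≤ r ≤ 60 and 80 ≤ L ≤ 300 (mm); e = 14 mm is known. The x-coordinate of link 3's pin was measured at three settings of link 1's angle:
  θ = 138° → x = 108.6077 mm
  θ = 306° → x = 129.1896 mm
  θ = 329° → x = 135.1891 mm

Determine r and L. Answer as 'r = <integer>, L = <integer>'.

constraint per measurement: (x − r cos θ)² + (r sin θ − e)² = L²
subtracting the θ₁ and θ₂ equations cancels the r² and L² terms:
r = (x₁² − x₂²) / (2[(x₁cos θ₁ + e sin θ₁) − (x₂cos θ₂ + e sin θ₂)]) = 18.0001 → r = 18
L² = (x₁ − r cos θ₁)² + (r sin θ₁ − e)² = 14883.9957 → L = 122.0000 → L = 122
check at θ₃=329°: x = 135.1891 (printed 135.1891) ✓

r = 18, L = 122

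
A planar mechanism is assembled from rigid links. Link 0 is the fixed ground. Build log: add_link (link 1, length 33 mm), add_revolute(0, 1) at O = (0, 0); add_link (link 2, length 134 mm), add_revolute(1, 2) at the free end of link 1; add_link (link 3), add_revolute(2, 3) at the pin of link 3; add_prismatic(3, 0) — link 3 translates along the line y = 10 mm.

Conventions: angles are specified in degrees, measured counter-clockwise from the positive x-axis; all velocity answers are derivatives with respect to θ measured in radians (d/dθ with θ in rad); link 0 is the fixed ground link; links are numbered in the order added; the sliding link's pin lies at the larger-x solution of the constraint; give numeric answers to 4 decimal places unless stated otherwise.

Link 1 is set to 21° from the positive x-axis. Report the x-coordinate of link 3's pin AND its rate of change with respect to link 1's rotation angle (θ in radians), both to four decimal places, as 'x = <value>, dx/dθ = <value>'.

geometry: r = 33 mm, L = 134 mm, e = 10 mm
crank pin P = (r cos θ, r sin θ) = (30.808154, 11.826142)
h = r sin θ − e = 11.826142 − 10 = 1.826142
x = r cos θ + √(L² − h²) = 30.808154 + 133.987556 = 164.795710
dx/dθ = −r sin θ − h·r cos θ/√(L² − h²) (θ in radians; h = 1.826142) = -12.246033

x = 164.7957, dx/dθ = -12.2460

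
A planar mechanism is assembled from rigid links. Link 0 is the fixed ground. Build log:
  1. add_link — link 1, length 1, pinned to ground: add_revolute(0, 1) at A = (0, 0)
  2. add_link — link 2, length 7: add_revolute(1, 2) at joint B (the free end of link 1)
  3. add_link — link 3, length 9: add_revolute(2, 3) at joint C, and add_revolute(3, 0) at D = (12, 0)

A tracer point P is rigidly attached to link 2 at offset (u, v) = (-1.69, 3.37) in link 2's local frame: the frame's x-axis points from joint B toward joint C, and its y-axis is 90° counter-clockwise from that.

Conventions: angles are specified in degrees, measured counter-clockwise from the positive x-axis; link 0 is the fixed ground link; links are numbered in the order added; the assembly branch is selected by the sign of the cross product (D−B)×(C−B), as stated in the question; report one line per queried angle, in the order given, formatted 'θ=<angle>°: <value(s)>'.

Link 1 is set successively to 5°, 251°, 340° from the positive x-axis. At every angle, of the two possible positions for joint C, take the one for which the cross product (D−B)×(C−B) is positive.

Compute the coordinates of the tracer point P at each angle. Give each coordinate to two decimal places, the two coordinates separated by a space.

A=(0,0), D=(12.00,0)
θ=5°: B = A + 1.00·(cos5°, sin5°) = (0.9962, 0.0872)
θ=5°: |BD| = 11.0042
θ=5°: circle(B,7.00) ∩ circle(D,9.00): a=4.0481, h=5.7108
θ=5°:   candidates: C₊=(5.0894,5.7657) cross=62.842; C₋=(4.9989,-5.6555) cross=-62.842
θ=5°:   branch + wants cross > 0 → take C=(5.0894,5.7657) (cross=62.842)
θ=5°: ex = (C−B)/|BC| = (0.5847,0.8112); ey = (-0.8112,0.5847)
θ=5°: P = B + -1.69·ex + 3.37·ey = (-2.7258,0.6868)
θ=251°: B = A + 1.00·(cos251°, sin251°) = (-0.3256, -0.9455)
θ=251°: |BD| = 12.3618
θ=251°: circle(B,7.00) ∩ circle(D,9.00): a=4.8866, h=5.0121
θ=251°:   candidates: C₊=(4.1633,4.4257) cross=61.959; C₋=(4.9301,-5.5692) cross=-61.959
θ=251°:   branch + wants cross > 0 → take C=(4.1633,4.4257) (cross=61.959)
θ=251°: ex = (C−B)/|BC| = (0.6413,0.7673); ey = (-0.7673,0.6413)
θ=251°: P = B + -1.69·ex + 3.37·ey = (-3.9952,-0.0812)
θ=340°: B = A + 1.00·(cos340°, sin340°) = (0.9397, -0.3420)
θ=340°: |BD| = 11.0656
θ=340°: circle(B,7.00) ∩ circle(D,9.00): a=4.0869, h=5.6831
θ=340°:   candidates: C₊=(4.8490,5.4647) cross=62.887; C₋=(5.2003,-5.8961) cross=-62.887
θ=340°:   branch + wants cross > 0 → take C=(4.8490,5.4647) (cross=62.887)
θ=340°: ex = (C−B)/|BC| = (0.5585,0.8295); ey = (-0.8295,0.5585)
θ=340°: P = B + -1.69·ex + 3.37·ey = (-2.7996,0.1381)

θ=5°: -2.73 0.69
θ=251°: -4.00 -0.08
θ=340°: -2.80 0.14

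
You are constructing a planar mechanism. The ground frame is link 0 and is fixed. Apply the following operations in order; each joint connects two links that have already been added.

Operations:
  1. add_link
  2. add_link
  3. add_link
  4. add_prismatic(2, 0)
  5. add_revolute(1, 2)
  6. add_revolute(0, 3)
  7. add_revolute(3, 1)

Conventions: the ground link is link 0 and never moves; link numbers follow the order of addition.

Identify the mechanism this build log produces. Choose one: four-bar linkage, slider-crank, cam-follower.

links: 4 (incl. ground); joints: 3 revolute, 1 prismatic, 0 higher (cam) pair, forming one closed loop
4 links, 3 revolutes + 1 prismatic in one loop → slider-crank

slider-crank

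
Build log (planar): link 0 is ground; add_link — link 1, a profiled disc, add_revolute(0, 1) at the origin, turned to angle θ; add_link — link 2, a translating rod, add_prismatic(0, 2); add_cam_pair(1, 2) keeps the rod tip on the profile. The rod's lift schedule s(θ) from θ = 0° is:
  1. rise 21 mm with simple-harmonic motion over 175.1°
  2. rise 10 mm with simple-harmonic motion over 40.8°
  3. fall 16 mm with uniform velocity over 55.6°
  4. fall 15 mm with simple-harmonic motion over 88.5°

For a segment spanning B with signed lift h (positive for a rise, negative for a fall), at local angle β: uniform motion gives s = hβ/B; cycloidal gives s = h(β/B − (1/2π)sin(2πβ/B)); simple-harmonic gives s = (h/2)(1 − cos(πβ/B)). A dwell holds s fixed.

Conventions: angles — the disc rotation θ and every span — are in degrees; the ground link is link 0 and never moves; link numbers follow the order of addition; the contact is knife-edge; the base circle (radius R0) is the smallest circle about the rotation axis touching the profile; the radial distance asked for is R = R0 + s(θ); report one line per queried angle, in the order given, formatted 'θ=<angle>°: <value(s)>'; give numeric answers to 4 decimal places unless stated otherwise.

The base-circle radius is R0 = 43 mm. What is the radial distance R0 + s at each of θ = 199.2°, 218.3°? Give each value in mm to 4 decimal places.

seg 1 [0°–175.1°] simple-harmonic, h=21: full span → s += 21 → s = 21.0000
seg 2 [175.1°–215.9°] simple-harmonic, h=10: θ=199.2° here. β=24.1, B=40.8. 10/2·(1 − cos(π·0.5907)) = 6.4053 → s = 27.4053
seg 2 [175.1°–215.9°] simple-harmonic, h=10: full span → s += 10 → s = 31.0000
seg 3 [215.9°–271.5°] uniform, h=-16: θ=218.3° here. β=2.4, B=55.6. -16·2.4/55.6 = -0.6906 → s = 30.3094
θ=199.2°: R = R0 + s = 43 + 27.4053 = 70.4053
θ=218.3°: R = R0 + s = 43 + 30.3094 = 73.3094

θ=199.2°: 70.4053
θ=218.3°: 73.3094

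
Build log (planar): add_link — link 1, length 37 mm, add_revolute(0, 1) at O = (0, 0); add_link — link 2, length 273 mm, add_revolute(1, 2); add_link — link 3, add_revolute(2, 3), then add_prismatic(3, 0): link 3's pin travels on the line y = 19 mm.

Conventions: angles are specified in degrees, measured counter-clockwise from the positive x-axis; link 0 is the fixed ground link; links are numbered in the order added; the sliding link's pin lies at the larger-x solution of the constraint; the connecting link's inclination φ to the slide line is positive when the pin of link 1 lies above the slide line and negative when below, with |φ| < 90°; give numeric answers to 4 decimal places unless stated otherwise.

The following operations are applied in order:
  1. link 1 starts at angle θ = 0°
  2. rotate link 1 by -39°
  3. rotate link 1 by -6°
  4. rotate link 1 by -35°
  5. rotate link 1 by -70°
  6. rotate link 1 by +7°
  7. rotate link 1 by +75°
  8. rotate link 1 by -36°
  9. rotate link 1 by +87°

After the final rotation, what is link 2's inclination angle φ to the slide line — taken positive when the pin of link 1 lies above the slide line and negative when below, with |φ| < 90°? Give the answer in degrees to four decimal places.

geometry: r = 37 mm, L = 273 mm, e = 19 mm; θ starts at 0°
rotate link 1 by -39°: θ ← 0° -39° = -39°
rotate link 1 by -6°: θ ← -39° -6° = -45°
rotate link 1 by -35°: θ ← -45° -35° = -80°
rotate link 1 by -70°: θ ← -80° -70° = -150°
rotate link 1 by +7°: θ ← -150° +7° = -143°
rotate link 1 by +75°: θ ← -143° +75° = -68°
rotate link 1 by -36°: θ ← -68° -36° = -104°
rotate link 1 by +87°: θ ← -104° +87° = -17°
h = r sin θ − e = -10.817753 − 19 = -29.817753
sin φ = h / L = -29.817753 / 273 = -0.10922254
φ = arcsin(-0.10922254) = -6.270500°

-6.2705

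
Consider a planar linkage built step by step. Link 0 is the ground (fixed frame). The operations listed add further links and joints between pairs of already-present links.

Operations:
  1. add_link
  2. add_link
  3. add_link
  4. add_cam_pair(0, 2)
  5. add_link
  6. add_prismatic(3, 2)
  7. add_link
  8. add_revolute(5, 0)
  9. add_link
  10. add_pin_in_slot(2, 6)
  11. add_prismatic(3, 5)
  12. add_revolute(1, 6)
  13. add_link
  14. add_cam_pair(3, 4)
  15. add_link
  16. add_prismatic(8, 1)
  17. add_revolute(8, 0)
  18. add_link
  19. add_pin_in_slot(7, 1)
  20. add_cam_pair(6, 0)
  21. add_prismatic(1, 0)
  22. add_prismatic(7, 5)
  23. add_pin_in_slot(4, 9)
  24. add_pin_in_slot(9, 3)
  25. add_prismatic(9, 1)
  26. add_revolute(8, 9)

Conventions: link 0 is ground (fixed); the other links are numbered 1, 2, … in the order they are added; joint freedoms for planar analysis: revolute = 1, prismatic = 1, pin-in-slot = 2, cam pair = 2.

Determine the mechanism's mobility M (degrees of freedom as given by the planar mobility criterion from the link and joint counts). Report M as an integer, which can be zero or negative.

ground; <1,0,0>
#1 <2,0,0>
#2 <3,0,0>
#3 <4,0,0>
C:0↔2 J2 <4,0,1>
#4 <5,0,1>
P:3↔2 J1 <5,1,1>
#5 <6,1,1>
R:5↔0 J1 <6,2,1>
#6 <7,2,1>
PS:2↔6 J2 <7,2,2>
P:3↔5 J1 <7,3,2>
R:1↔6 J1 <7,4,2>
#7 <8,4,2>
C:3↔4 J2 <8,4,3>
#8 <9,4,3>
P:8↔1 J1 <9,5,3>
R:8↔0 J1 <9,6,3>
#9 <10,6,3>
PS:7↔1 J2 <10,6,4>
C:6↔0 J2 <10,6,5>
P:1↔0 J1 <10,7,5>
P:7↔5 J1 <10,8,5>
PS:4↔9 J2 <10,8,6>
PS:9↔3 J2 <10,8,7>
P:9↔1 J1 <10,9,7>
R:8↔9 J1 <10,10,7>
3×9 − 2×10 − 1×7 = 0

M = 0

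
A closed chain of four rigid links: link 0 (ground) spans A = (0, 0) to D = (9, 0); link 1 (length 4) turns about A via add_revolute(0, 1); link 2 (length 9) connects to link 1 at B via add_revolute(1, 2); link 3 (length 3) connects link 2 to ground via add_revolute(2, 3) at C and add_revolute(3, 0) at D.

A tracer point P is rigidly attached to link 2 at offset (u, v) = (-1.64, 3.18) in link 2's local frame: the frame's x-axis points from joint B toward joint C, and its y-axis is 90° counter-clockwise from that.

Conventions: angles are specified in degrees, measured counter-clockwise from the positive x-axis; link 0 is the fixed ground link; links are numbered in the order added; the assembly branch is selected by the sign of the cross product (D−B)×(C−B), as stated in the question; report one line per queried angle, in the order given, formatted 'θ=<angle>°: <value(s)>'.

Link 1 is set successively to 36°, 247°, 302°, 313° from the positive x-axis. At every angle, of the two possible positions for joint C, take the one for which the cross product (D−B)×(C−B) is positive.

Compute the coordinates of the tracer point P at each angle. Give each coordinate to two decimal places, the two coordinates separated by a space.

A=(0,0), D=(9.00,0)
θ=36°: B = A + 4.00·(cos36°, sin36°) = (3.2361, 2.3511)
θ=36°: |BD| = 6.2250
θ=36°: circle(B,9.00) ∩ circle(D,3.00): a=8.8956, h=1.3667
θ=36°:   candidates: C₊=(11.9890,0.2568) cross=8.508; C₋=(10.9566,-2.2741) cross=-8.508
θ=36°:   branch + wants cross > 0 → take C=(11.9890,0.2568) (cross=8.508)
θ=36°: ex = (C−B)/|BC| = (0.9725,-0.2327); ey = (0.2327,0.9725)
θ=36°: P = B + -1.64·ex + 3.18·ey = (2.3811,5.8255)
θ=247°: B = A + 4.00·(cos247°, sin247°) = (-1.5629, -3.6820)
θ=247°: |BD| = 11.1863
θ=247°: circle(B,9.00) ∩ circle(D,3.00): a=8.8114, h=1.8330
θ=247°:   candidates: C₊=(6.1541,0.9491) cross=20.504; C₋=(7.3608,-2.5126) cross=-20.504
θ=247°:   branch + wants cross > 0 → take C=(6.1541,0.9491) (cross=20.504)
θ=247°: ex = (C−B)/|BC| = (0.8574,0.5146); ey = (-0.5146,0.8574)
θ=247°: P = B + -1.64·ex + 3.18·ey = (-4.6055,-1.7992)
θ=302°: B = A + 4.00·(cos302°, sin302°) = (2.1197, -3.3922)
θ=302°: |BD| = 7.6711
θ=302°: circle(B,9.00) ∩ circle(D,3.00): a=8.5285, h=2.8749
θ=302°:   candidates: C₊=(8.4977,2.9577) cross=22.053; C₋=(11.0403,-2.1994) cross=-22.053
θ=302°:   branch + wants cross > 0 → take C=(8.4977,2.9577) (cross=22.053)
θ=302°: ex = (C−B)/|BC| = (0.7087,0.7055); ey = (-0.7055,0.7087)
θ=302°: P = B + -1.64·ex + 3.18·ey = (-1.2862,-2.2957)
θ=313°: B = A + 4.00·(cos313°, sin313°) = (2.7280, -2.9254)
θ=313°: |BD| = 6.9207
θ=313°: circle(B,9.00) ∩ circle(D,3.00): a=8.6621, h=2.4428
θ=313°:   candidates: C₊=(9.5456,2.9500) cross=16.906; C₋=(11.6108,-1.4777) cross=-16.906
θ=313°:   branch + wants cross > 0 → take C=(9.5456,2.9500) (cross=16.906)
θ=313°: ex = (C−B)/|BC| = (0.7575,0.6528); ey = (-0.6528,0.7575)
θ=313°: P = B + -1.64·ex + 3.18·ey = (-0.5903,-1.5871)

θ=36°: 2.38 5.83
θ=247°: -4.61 -1.80
θ=302°: -1.29 -2.30
θ=313°: -0.59 -1.59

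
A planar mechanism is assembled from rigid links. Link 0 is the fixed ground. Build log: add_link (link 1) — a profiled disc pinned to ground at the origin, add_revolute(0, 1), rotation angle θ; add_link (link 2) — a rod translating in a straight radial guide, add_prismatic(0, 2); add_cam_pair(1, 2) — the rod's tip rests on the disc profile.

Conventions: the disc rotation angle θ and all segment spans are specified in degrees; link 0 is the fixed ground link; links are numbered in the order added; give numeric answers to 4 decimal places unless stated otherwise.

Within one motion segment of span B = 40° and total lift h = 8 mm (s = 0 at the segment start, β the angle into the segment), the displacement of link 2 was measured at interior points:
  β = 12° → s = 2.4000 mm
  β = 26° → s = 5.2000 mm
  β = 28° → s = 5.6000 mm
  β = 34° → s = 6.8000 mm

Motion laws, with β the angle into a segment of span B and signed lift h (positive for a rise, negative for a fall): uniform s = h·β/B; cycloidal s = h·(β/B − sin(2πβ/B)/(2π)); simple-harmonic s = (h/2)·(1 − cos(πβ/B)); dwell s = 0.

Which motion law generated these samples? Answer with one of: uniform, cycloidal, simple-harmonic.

candidates at β/B = r: uniform s = h·r (linear in β); cycloidal s = h·(r − sin(2πr)/(2π)); simple-harmonic s = (h/2)(1 − cos(πr))
β=12°: printed 2.4000 | uniform 2.4000, cycloidal 1.1891, simple-harmonic 1.6489
β=26°: printed 5.2000 | uniform 5.2000, cycloidal 6.2301, simple-harmonic 5.8160
β=28°: printed 5.6000 | uniform 5.6000, cycloidal 6.8109, simple-harmonic 6.3511
β=34°: printed 6.8000 | uniform 6.8000, cycloidal 7.8301, simple-harmonic 7.5640
only one law matches every sample → uniform

uniform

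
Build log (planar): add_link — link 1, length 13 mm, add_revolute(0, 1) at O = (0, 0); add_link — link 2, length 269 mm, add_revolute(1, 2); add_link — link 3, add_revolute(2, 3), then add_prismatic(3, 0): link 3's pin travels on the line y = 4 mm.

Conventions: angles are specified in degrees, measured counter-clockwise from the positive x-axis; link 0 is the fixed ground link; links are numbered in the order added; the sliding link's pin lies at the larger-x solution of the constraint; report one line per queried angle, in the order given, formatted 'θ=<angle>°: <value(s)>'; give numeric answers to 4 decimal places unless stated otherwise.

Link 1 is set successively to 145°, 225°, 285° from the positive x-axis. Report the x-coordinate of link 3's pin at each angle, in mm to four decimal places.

geometry: r = 13 mm, L = 269 mm, e = 4 mm
θ=145°: crank pin P = (r cos θ, r sin θ) = (-10.648977, 7.456494)
θ=145°: h = r sin θ − e = 7.456494 − 4 = 3.456494
θ=145°: x = r cos θ + √(L² − h²) = -10.648977 + 268.977792 = 258.328816
θ=225°: crank pin P = (r cos θ, r sin θ) = (-9.192388, -9.192388)
θ=225°: h = r sin θ − e = -9.192388 − 4 = -13.192388
θ=225°: x = r cos θ + √(L² − h²) = -9.192388 + 268.676312 = 259.483924
θ=285°: crank pin P = (r cos θ, r sin θ) = (3.364648, -12.557036)
θ=285°: h = r sin θ − e = -12.557036 − 4 = -16.557036
θ=285°: x = r cos θ + √(L² − h²) = 3.364648 + 268.489971 = 271.854619

θ=145°: 258.3288
θ=225°: 259.4839
θ=285°: 271.8546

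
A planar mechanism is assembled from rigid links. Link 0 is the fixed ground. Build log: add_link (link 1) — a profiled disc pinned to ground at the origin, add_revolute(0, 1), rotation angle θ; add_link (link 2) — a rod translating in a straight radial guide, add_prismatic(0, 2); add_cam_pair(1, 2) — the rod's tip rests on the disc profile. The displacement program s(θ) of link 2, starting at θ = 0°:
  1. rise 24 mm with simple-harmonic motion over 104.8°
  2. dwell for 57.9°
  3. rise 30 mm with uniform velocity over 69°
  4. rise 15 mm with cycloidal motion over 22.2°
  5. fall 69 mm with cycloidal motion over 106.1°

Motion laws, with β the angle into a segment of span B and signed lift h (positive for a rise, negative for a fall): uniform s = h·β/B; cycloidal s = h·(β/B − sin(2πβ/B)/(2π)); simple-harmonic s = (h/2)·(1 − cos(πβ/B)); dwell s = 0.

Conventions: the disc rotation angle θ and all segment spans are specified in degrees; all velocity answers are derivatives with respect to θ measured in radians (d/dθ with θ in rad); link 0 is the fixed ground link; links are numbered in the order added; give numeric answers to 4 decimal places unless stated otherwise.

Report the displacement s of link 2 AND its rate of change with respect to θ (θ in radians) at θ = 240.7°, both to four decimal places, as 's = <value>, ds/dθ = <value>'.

seg 1 [0°–104.8°] simple-harmonic, h=24: full span → s += 24 → s = 24.0000
seg 2 [104.8°–162.7°] dwell: s stays 24.0000
seg 3 [162.7°–231.7°] uniform, h=30: full span → s += 30 → s = 54.0000
seg 4 [231.7°–253.9°] cycloidal, h=15: θ=240.7° here. β=9, B=22.2. 15·(0.4054 − sin(2π·0.4054)/(2π)) = 4.7442 → s = 58.7442
velocity in seg [231.7°–253.9°] (cycloidal), θ in radians: β = 9° = 0.1571 rad, B = 22.2° = 0.3875 rad; ds/dθ = (h/B)(1 − cos(2πβ/B)) = (15/0.3875)(1 − cos(2π·0.4054)) = 70.787761 mm/rad

s = 58.7442, ds/dθ = 70.7878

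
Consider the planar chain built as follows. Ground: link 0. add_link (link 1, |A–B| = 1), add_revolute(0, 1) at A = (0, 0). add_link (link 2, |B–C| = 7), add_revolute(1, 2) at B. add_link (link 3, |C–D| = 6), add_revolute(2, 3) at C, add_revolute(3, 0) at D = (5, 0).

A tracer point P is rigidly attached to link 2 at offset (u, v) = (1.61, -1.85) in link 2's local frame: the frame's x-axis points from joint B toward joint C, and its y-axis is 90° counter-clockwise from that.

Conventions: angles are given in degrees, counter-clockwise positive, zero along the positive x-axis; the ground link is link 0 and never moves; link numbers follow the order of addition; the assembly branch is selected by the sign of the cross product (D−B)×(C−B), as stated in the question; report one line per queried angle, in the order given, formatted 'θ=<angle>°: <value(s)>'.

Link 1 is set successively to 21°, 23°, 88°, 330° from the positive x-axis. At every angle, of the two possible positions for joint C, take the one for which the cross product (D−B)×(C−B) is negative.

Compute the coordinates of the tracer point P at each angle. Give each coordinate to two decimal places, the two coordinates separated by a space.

A=(0,0), D=(5.00,0)
θ=21°: B = A + 1.00·(cos21°, sin21°) = (0.9336, 0.3584)
θ=21°: |BD| = 4.0822
θ=21°: circle(B,7.00) ∩ circle(D,6.00): a=3.6334, h=5.9832
θ=21°:   candidates: C₊=(5.0782,5.9995) cross=24.424; C₋=(4.0277,-5.9207) cross=-24.424
θ=21°:   branch - wants cross < 0 → take C=(4.0277,-5.9207) (cross=-24.424)
θ=21°: ex = (C−B)/|BC| = (0.4420,-0.8970); ey = (0.8970,0.4420)
θ=21°: P = B + 1.61·ex + -1.85·ey = (-0.0142,-1.9035)
θ=23°: B = A + 1.00·(cos23°, sin23°) = (0.9205, 0.3907)
θ=23°: |BD| = 4.0982
θ=23°: circle(B,7.00) ∩ circle(D,6.00): a=3.6352, h=5.9821
θ=23°:   candidates: C₊=(5.1095,5.9990) cross=24.516; C₋=(3.9688,-5.9107) cross=-24.516
θ=23°:   branch - wants cross < 0 → take C=(3.9688,-5.9107) (cross=-24.516)
θ=23°: ex = (C−B)/|BC| = (0.4355,-0.9002); ey = (0.9002,0.4355)
θ=23°: P = B + 1.61·ex + -1.85·ey = (-0.0438,-1.8642)
θ=88°: B = A + 1.00·(cos88°, sin88°) = (0.0349, 0.9994)
θ=88°: |BD| = 5.0647
θ=88°: circle(B,7.00) ∩ circle(D,6.00): a=3.8157, h=5.8686
θ=88°:   candidates: C₊=(4.9336,5.9996) cross=29.722; C₋=(2.6176,-5.5067) cross=-29.722
θ=88°:   branch - wants cross < 0 → take C=(2.6176,-5.5067) (cross=-29.722)
θ=88°: ex = (C−B)/|BC| = (0.3690,-0.9294); ey = (0.9294,0.3690)
θ=88°: P = B + 1.61·ex + -1.85·ey = (-1.0906,-1.1796)
θ=330°: B = A + 1.00·(cos330°, sin330°) = (0.8660, -0.5000)
θ=330°: |BD| = 4.1641
θ=330°: circle(B,7.00) ∩ circle(D,6.00): a=3.6430, h=5.9773
θ=330°:   candidates: C₊=(3.7650,5.8715) cross=24.890; C₋=(5.2004,-5.9967) cross=-24.890
θ=330°:   branch - wants cross < 0 → take C=(5.2004,-5.9967) (cross=-24.890)
θ=330°: ex = (C−B)/|BC| = (0.6192,-0.7852); ey = (0.7852,0.6192)
θ=330°: P = B + 1.61·ex + -1.85·ey = (0.4102,-2.9097)

θ=21°: -0.01 -1.90
θ=23°: -0.04 -1.86
θ=88°: -1.09 -1.18
θ=330°: 0.41 -2.91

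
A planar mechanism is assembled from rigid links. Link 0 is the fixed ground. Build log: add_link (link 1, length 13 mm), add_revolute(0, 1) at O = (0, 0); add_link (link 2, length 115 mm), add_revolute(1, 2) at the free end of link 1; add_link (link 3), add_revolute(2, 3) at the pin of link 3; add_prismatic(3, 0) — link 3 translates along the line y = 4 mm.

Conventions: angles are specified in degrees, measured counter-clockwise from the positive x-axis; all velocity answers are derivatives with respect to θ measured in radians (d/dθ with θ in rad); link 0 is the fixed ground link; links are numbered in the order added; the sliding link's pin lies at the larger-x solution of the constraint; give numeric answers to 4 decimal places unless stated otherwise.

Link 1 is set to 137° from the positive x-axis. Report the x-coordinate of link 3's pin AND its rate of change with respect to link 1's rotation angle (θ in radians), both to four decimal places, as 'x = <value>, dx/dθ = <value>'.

geometry: r = 13 mm, L = 115 mm, e = 4 mm
crank pin P = (r cos θ, r sin θ) = (-9.507598, 8.865979)
h = r sin θ − e = 8.865979 − 4 = 4.865979
x = r cos θ + √(L² − h²) = -9.507598 + 114.897007 = 105.389409
dx/dθ = −r sin θ − h·r cos θ/√(L² − h²) (θ in radians; h = 4.865979) = -8.463324

x = 105.3894, dx/dθ = -8.4633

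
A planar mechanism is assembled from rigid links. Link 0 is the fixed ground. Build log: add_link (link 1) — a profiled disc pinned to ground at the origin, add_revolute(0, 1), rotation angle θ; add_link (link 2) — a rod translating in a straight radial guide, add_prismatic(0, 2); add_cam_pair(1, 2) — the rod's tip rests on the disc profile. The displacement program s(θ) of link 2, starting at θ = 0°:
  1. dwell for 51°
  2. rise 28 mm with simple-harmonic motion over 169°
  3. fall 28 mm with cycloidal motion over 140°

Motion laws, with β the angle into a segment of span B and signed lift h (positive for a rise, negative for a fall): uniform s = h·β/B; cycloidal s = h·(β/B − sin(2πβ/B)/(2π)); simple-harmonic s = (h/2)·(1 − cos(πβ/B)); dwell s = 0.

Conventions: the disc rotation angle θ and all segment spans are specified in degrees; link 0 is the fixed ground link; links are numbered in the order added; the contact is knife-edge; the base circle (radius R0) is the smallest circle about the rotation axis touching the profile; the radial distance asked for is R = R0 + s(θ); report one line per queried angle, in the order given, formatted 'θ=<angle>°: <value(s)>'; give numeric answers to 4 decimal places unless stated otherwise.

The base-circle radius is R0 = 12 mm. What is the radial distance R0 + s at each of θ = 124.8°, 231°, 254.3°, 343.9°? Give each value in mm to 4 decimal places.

seg 1 [0°–51°] dwell: s stays 0.0000
seg 2 [51°–220°] simple-harmonic, h=28: θ=124.8° here. β=73.8, B=169. 28/2·(1 − cos(π·0.4367)) = 11.2336 → s = 11.2336
seg 2 [51°–220°] simple-harmonic, h=28: full span → s += 28 → s = 28.0000
seg 3 [220°–360°] cycloidal, h=-28: θ=231° here. β=11, B=140. -28·(0.0786 − sin(2π·0.0786)/(2π)) = -0.0883 → s = 27.9117
seg 3 [220°–360°] cycloidal, h=-28: θ=254.3° here. β=34.3, B=140. -28·(0.2450 − sin(2π·0.2450)/(2π)) = -2.4059 → s = 25.5941
seg 3 [220°–360°] cycloidal, h=-28: θ=343.9° here. β=123.9, B=140. -28·(0.8850 − sin(2π·0.8850)/(2π)) = -27.7270 → s = 0.2730
θ=124.8°: R = R0 + s = 12 + 11.2336 = 23.2336
θ=231°: R = R0 + s = 12 + 27.9117 = 39.9117
θ=254.3°: R = R0 + s = 12 + 25.5941 = 37.5941
θ=343.9°: R = R0 + s = 12 + 0.2730 = 12.2730

θ=124.8°: 23.2336
θ=231°: 39.9117
θ=254.3°: 37.5941
θ=343.9°: 12.2730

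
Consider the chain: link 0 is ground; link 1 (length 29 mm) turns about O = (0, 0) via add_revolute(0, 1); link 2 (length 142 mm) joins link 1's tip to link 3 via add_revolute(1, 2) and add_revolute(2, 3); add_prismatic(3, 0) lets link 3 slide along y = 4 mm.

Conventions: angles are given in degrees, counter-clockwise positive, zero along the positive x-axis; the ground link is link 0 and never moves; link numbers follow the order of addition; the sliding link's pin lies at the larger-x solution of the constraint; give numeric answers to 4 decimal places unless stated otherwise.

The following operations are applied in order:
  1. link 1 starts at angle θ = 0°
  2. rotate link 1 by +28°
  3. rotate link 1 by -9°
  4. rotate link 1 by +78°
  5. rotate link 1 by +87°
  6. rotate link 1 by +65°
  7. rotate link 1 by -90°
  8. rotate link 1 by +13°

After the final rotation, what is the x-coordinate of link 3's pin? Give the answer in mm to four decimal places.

geometry: r = 29 mm, L = 142 mm, e = 4 mm; θ starts at 0°
rotate link 1 by +28°: θ ← 0° +28° = 28°
rotate link 1 by -9°: θ ← 28° -9° = 19°
rotate link 1 by +78°: θ ← 19° +78° = 97°
rotate link 1 by +87°: θ ← 97° +87° = 184°
rotate link 1 by +65°: θ ← 184° +65° = 249°
rotate link 1 by -90°: θ ← 249° -90° = 159°
rotate link 1 by +13°: θ ← 159° +13° = 172°
crank pin P = (r cos θ, r sin θ) = (-28.717774, 4.036020)
h = r sin θ − e = 4.036020 − 4 = 0.036020
x = r cos θ + √(L² − h²) = -28.717774 + 141.999995 = 113.282221

113.2822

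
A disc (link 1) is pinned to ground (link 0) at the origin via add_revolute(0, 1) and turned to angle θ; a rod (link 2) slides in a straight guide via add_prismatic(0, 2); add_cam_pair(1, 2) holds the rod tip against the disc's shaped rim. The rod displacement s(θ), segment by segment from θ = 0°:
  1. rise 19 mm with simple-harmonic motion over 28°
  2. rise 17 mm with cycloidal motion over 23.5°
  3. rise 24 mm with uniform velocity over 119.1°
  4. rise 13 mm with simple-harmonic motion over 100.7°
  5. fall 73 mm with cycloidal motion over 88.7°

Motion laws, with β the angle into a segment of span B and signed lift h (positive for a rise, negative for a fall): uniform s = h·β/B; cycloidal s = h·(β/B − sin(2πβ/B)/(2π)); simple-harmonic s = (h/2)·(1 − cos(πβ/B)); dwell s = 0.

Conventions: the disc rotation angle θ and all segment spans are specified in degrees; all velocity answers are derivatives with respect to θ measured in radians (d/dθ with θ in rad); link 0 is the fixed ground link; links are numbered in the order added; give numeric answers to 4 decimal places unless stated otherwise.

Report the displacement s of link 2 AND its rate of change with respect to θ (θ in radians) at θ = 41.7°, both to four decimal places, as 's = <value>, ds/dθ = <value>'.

segment 1 (0° to 28°, simple-harmonic, h = 19) is passed completely: s = 0.0000 + (19) = 19.0000
θ = 41.7° falls in segment 2 (28° to 51.5°, cycloidal, h = 17): β = 41.7 − 28 = 13.7°, B = 23.5°; Δs = 17·(0.5830 − sin(2π·0.5830)/(2π)) = 11.2582; s = 19.0000 + 11.2582 = 30.2582
velocity in seg [28°–51.5°] (cycloidal), θ in radians: β = 13.7° = 0.2391 rad, B = 23.5° = 0.4102 rad; ds/dθ = (h/B)(1 − cos(2πβ/B)) = (17/0.4102)(1 − cos(2π·0.5830)) = 77.389127 mm/rad

s = 30.2582, ds/dθ = 77.3891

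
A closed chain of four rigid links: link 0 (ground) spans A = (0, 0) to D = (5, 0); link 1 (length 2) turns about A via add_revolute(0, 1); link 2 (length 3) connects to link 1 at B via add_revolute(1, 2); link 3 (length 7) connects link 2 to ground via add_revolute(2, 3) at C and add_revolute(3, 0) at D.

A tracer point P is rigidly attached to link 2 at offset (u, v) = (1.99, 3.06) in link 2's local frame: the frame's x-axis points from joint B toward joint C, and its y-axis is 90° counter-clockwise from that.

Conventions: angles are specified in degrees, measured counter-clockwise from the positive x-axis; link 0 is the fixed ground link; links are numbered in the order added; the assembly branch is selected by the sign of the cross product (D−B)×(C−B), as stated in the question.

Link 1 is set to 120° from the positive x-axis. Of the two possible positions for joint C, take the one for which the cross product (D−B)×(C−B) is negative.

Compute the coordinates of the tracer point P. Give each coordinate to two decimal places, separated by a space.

A=(0,0), D=(5.00,0)
B = A + 2.00·(cos120°, sin120°) = (-1.0000, 1.7321)
|BD| = 6.2450
circle(B,3.00) ∩ circle(D,7.00): a=-0.0801, h=2.9989
  candidates: C₊=(-0.2452,4.6355) cross=18.728; C₋=(-1.9087,-1.1270) cross=-18.728
  branch - wants cross < 0 → take C=(-1.9087,-1.1270) (cross=-18.728)
ex = (C−B)/|BC| = (-0.3029,-0.9530); ey = (0.9530,-0.3029)
P = B + 1.99·ex + 3.06·ey = (1.3135,-1.0913)

1.31 -1.09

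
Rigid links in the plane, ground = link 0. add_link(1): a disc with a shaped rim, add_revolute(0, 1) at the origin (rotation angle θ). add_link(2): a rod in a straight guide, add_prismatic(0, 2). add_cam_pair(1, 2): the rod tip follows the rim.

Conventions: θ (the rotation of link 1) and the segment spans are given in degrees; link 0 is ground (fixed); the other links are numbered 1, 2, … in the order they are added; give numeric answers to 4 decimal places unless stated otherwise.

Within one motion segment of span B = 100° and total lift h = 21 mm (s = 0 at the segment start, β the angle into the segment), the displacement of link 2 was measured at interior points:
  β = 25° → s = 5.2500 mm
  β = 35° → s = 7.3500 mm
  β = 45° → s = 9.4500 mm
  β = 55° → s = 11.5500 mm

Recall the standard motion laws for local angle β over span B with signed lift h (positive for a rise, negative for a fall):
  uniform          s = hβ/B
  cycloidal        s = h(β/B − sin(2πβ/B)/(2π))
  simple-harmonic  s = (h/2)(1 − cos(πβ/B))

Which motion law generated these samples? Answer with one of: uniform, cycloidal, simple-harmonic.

candidates at β/B = r: uniform s = h·r (linear in β); cycloidal s = h·(r − sin(2πr)/(2π)); simple-harmonic s = (h/2)(1 − cos(πr))
β=25°: printed 5.2500 | uniform 5.2500, cycloidal 1.9077, simple-harmonic 3.0754
β=35°: printed 7.3500 | uniform 7.3500, cycloidal 4.6461, simple-harmonic 5.7331
β=45°: printed 9.4500 | uniform 9.4500, cycloidal 8.4172, simple-harmonic 8.8574
β=55°: printed 11.5500 | uniform 11.5500, cycloidal 12.5828, simple-harmonic 12.1426
only one law matches every sample → uniform

uniform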